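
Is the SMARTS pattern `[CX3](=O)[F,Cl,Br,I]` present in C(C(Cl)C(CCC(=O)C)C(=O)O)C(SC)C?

No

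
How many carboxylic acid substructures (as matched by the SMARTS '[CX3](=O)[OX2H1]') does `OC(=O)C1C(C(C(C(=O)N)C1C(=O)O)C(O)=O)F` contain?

3

[CX3](=O)[OX2H1] is the SMARTS for a carboxylic acid: an sp2 carbon double-bonded to O and single-bonded to an -OH oxygen.
The molecule carries 3 separate instances of a carboxylic acid group (-C(=O)OH) meeting every constraint; each maps to a distinct set of atoms, giving 3 matches.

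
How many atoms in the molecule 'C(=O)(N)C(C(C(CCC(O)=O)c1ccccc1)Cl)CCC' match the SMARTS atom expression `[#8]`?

3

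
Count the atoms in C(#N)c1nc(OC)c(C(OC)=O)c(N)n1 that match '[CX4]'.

2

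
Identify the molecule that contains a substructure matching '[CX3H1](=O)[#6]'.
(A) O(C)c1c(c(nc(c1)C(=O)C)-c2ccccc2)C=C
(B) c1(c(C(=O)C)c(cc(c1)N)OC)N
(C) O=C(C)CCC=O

C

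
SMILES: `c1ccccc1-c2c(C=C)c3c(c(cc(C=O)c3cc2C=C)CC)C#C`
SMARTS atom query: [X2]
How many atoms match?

2

The query [X2] means: any atom with exactly two total connections (bonds + H).
Check the 26 heavy atoms by environment: 16× c (aromatic, X3) → no; 2× C (X4) → no; 2× C (X2) → match; 5× C (X3) → no; 1× O (X1) → no.
That gives 2 matching atoms.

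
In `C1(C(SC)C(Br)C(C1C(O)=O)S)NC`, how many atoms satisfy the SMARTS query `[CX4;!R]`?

2

The query [CX4;!R] means: aliphatic carbon with four total connections, not in a ring.
Check the 14 heavy atoms by environment: 5× C (X4, in 5-ring) → no; 1× Br (X1, acyclic) → no; 1× N (X3, acyclic) → no; 2× C (X4, acyclic) → match; 2× S (X2, acyclic) → no; 1× C (X3, acyclic) → no; 1× O (X1, acyclic) → no; 1× O (X2, acyclic) → no.
That gives 2 matching atoms.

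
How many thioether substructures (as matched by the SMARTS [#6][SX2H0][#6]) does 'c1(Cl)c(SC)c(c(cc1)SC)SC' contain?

3

[#6][SX2H0][#6] is the SMARTS for a thioether: an aliphatic sulfur bridging two carbons with no H on the sulfur.
The molecule carries 3 separate instances of a methylthio ether (-SCH3) meeting every constraint; each maps to a distinct set of atoms, giving 3 matches.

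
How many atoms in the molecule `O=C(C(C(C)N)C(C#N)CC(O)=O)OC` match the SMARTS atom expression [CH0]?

The query [CH0] means: aliphatic carbon with no attached hydrogen.
Check the 15 heavy atoms by environment: 2× C (H3) → no; 3× C (H1) → no; 1× C (H2) → no; 3× C (H0) → match; 3× O (H0) → no; 1× N (H0) → no; 1× N (H2) → no; 1× O (H1) → no.
That gives 3 matching atoms.

3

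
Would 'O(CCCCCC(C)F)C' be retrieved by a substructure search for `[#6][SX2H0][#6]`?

No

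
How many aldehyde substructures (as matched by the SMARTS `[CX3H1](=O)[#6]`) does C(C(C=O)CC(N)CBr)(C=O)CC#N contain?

[CX3H1](=O)[#6] is the SMARTS for an aldehyde: an sp2 carbon with one H, double-bonded to O and single-bonded to carbon.
The molecule carries 2 separate instances of an aldehyde (-CHO) meeting every constraint; each maps to a distinct set of atoms, giving 2 matches.

2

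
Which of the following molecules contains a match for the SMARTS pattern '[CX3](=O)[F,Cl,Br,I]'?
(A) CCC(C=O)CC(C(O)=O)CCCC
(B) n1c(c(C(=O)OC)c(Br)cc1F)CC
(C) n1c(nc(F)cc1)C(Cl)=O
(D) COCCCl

C

[CX3](=O)[F,Cl,Br,I] describes a carbonyl carbon bonded to a halogen (an acyl halide).
(A) has a carboxylic acid group (-C(=O)OH) but the carbonyl is bonded to -OH, not to a halogen.
(B) has a methyl-ester group (-C(=O)OCH3) but the carbonyl is bonded to -O-C, not to a halogen.
(C) contains an acyl chloride (-C(=O)Cl), which satisfies every atom and bond constraint.
(D) has a chloro substituent but the Cl is not on a carbonyl carbon.
So the answer is (C).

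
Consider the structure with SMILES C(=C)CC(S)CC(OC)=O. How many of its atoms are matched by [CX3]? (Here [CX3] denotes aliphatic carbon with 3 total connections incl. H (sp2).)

3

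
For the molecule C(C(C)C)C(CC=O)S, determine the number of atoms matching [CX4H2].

2

The query [CX4H2] means: sp3 carbon (X4) with exactly two hydrogens.
Check the 9 heavy atoms by environment: 2× C (H2, X4) → match; 2× C (H1, X4) → no; 1× C (H1, X3) → no; 1× O (H0, X1) → no; 2× C (H3, X4) → no; 1× S (H1, X2) → no.
That gives 2 matching atoms.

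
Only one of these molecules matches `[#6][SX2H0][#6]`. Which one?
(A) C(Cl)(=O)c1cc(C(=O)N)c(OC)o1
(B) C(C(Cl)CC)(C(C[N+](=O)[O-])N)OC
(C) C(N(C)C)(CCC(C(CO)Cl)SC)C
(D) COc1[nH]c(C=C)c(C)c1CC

[#6][SX2H0][#6] describes an aliphatic sulfur bridging two carbons with no H on the sulfur (a thioether).
(A) has a methoxy ether (-OCH3) but the bridging atom is O, not S.
(B) has a methoxy ether (-OCH3) but the bridging atom is O, not S.
(C) contains a methylthio ether (-SCH3), which satisfies every atom and bond constraint.
(D) has a methoxy ether (-OCH3) but the bridging atom is O, not S.
So the answer is (C).

C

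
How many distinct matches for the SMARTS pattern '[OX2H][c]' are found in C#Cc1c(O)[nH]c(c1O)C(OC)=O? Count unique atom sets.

2

[OX2H][c] is the SMARTS for a phenol: a hydroxyl oxygen attached to an aromatic carbon.
The molecule carries 2 separate instances of a hydroxyl group (-OH) meeting every constraint; each maps to a distinct set of atoms, giving 2 matches.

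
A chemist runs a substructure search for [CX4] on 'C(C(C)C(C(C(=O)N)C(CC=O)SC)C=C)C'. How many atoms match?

9

The query [CX4] means: C with X4: aliphatic carbon with exactly 4 total connections (bonds + H).
Check the 17 heavy atoms by environment: 9× C (X4) → match; 4× C (X3) → no; 2× O (X1) → no; 1× S (X2) → no; 1× N (X3) → no.
That gives 9 matching atoms.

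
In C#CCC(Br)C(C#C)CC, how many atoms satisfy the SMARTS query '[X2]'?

4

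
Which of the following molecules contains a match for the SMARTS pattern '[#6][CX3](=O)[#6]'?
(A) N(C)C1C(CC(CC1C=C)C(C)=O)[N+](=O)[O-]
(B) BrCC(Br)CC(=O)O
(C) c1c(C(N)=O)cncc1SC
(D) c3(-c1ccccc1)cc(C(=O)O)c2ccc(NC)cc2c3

[#6][CX3](=O)[#6] describes a carbonyl carbon (no H) flanked by two carbons (a ketone).
(A) contains an acetyl/ketone group (-C(=O)CH3), which satisfies every atom and bond constraint.
(B) has a carboxylic acid group (-C(=O)OH) but one neighbour of the carbonyl carbon is O, not C.
(C) has a primary amide (-C(=O)NH2) but one neighbour of the carbonyl carbon is N, not C.
(D) has a carboxylic acid group (-C(=O)OH) but one neighbour of the carbonyl carbon is O, not C.
So the answer is (A).

A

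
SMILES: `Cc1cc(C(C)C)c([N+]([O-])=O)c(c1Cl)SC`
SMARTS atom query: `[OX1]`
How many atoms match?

2

The query [OX1] means: aliphatic oxygen with one total connection — typically a carbonyl =O or an oxide.
Check the 16 heavy atoms by environment: 6× c (aromatic, X3) → no; 1× N (charge +1, X3) → no; 1× O (charge -1, X1) → match; 1× O (X1) → match; 5× C (X4) → no; 1× Cl (X1) → no; 1× S (X2) → no.
Summing the matching environments: 1 + 1 = 2 matching atoms.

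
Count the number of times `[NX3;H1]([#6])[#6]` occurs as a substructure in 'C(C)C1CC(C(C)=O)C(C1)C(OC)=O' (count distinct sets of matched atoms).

0

[NX3;H1]([#6])[#6] is the SMARTS for a secondary amine: a trivalent nitrogen with one H, bonded to two carbons.
No fragment in the molecule satisfies every constraint, giving 0 matches.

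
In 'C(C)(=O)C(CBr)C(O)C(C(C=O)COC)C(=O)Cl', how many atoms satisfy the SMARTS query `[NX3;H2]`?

0

The query [NX3;H2] means: aliphatic N with 3 total connections, two of them H — an -NH2 nitrogen (amine or amide).
Check the 18 heavy atoms by environment: 2× C (H2, X4) → no; 4× C (H1, X4) → no; 2× C (H0, X3) → no; 3× O (H0, X1) → no; 1× Cl (H0, X1) → no; 1× C (H1, X3) → no; 1× O (H0, X2) → no; 2× C (H3, X4) → no; 1× Br (H0, X1) → no; 1× O (H1, X2) → no.
No environment satisfies the query, so 0 matching atoms.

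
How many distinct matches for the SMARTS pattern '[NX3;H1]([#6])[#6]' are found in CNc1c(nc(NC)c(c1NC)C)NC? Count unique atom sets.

4

[NX3;H1]([#6])[#6] is the SMARTS for a secondary amine: a trivalent nitrogen with one H, bonded to two carbons.
The molecule carries 4 separate instances of an N-methylamino group (-NHCH3) meeting every constraint; each maps to a distinct set of atoms, giving 4 matches.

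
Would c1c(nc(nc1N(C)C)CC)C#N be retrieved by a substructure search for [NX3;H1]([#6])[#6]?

No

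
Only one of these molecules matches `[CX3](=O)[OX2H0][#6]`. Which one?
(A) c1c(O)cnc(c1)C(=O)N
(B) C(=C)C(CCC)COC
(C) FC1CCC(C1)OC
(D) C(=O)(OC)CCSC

D

[CX3](=O)[OX2H0][#6] describes a carbonyl carbon bonded to an oxygen that is itself bonded to carbon (no H on that O) (an ester).
(A) has a primary amide (-C(=O)NH2) but the carbonyl is bonded to N, not to an O-C linkage.
(B) has a methoxy ether (-OCH3) but the ether oxygen is not adjacent to a C=O carbon.
(C) has a methoxy ether (-OCH3) but the ether oxygen is not adjacent to a C=O carbon.
(D) contains a methyl-ester group (-C(=O)OCH3), which satisfies every atom and bond constraint.
So the answer is (D).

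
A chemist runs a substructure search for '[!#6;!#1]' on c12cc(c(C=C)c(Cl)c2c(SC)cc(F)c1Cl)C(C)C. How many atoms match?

4

Check the 20 heavy atoms by environment: 10× c (aromatic) → no; 6× C → no; 1× F → match; 1× S → match; 2× Cl → match.
Summing the matching environments: 1 + 1 + 2 = 4 matching atoms.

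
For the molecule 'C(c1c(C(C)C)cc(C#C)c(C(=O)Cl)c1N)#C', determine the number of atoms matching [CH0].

Check the 17 heavy atoms by environment: 5× c (aromatic, H0) → no; 1× c (aromatic, H1) → no; 3× C (H0) → match; 3× C (H1) → no; 1× N (H2) → no; 1× O (H0) → no; 1× Cl (H0) → no; 2× C (H3) → no.
That gives 3 matching atoms.

3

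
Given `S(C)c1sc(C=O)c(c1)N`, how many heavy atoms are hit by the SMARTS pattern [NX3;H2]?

Check the 10 heavy atoms by environment: 1× s (aromatic, H0, X2) → no; 3× c (aromatic, H0, X3) → no; 1× c (aromatic, H1, X3) → no; 1× S (H0, X2) → no; 1× C (H3, X4) → no; 1× N (H2, X3) → match; 1× C (H1, X3) → no; 1× O (H0, X1) → no.
That gives 1 matching atom.

1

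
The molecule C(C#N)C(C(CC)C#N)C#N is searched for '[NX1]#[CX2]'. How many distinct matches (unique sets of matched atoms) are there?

3

[NX1]#[CX2] is the SMARTS for a nitrile: a nitrogen triple-bonded to a two-connected carbon.
The molecule carries 3 separate instances of a nitrile (-C#N) meeting every constraint; each maps to a distinct set of atoms, giving 3 matches.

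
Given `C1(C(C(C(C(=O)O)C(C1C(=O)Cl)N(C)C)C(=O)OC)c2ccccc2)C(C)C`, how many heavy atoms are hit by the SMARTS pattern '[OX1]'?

3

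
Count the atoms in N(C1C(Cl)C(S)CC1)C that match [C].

6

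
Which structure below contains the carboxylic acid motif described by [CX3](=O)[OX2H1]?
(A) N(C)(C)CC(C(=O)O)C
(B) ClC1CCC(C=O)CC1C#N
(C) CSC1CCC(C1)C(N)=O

A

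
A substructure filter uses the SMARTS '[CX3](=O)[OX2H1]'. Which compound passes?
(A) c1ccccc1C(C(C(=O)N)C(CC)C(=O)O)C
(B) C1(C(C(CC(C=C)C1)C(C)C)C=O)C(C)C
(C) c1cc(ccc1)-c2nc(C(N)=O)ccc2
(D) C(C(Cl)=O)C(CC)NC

[CX3](=O)[OX2H1] describes an sp2 carbon double-bonded to O and single-bonded to an -OH oxygen (a carboxylic acid).
(A) contains a carboxylic acid group (-C(=O)OH), which satisfies every atom and bond constraint.
(B) has an aldehyde (-CHO) but there is no singly-bonded oxygen on the carbonyl carbon.
(C) has a primary amide (-C(=O)NH2) but the carbonyl is bonded to N, not to an -OH oxygen.
(D) has an acyl chloride (-C(=O)Cl) but the carbonyl is bonded to Cl, not to an -OH oxygen.
So the answer is (A).

A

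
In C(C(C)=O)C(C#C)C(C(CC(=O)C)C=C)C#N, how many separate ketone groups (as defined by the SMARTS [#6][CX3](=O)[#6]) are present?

[#6][CX3](=O)[#6] is the SMARTS for a ketone: a carbonyl carbon (no H) flanked by two carbons.
The molecule carries 2 separate instances of an acetyl/ketone group (-C(=O)CH3) meeting every constraint; each maps to a distinct set of atoms, giving 2 matches.

2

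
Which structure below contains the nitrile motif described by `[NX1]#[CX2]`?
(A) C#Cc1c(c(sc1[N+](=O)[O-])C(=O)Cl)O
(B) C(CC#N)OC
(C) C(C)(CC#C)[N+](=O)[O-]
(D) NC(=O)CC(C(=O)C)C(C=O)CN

[NX1]#[CX2] describes a nitrogen triple-bonded to a two-connected carbon (a nitrile).
(A) has a nitro group (-[N+](=O)[O-]) but there is no C#N triple bond.
(B) contains a nitrile (-C#N), which satisfies every atom and bond constraint.
(C) has a nitro group (-[N+](=O)[O-]) but there is no C#N triple bond.
(D) has a primary amide (-C(=O)NH2) but the nitrogen is NX3, not NX1.
So the answer is (B).

B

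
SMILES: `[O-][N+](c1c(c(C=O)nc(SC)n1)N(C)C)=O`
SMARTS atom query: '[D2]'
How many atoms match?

4

The query [D2] means: atom with exactly two heavy-atom neighbours.
Check the 16 heavy atoms by environment: 2× n (aromatic, D2) → match; 4× c (aromatic, D3) → no; 1× N (charge +1, D3) → no; 1× O (charge -1, D1) → no; 2× O (D1) → no; 1× N (D3) → no; 3× C (D1) → no; 1× S (D2) → match; 1× C (D2) → match.
Summing the matching environments: 2 + 1 + 1 = 4 matching atoms.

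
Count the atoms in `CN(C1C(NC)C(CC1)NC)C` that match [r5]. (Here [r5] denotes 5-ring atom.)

5

Check the 12 heavy atoms by environment: 5× C (in 5-ring) → match; 3× N (acyclic) → no; 4× C (acyclic) → no.
That gives 5 matching atoms.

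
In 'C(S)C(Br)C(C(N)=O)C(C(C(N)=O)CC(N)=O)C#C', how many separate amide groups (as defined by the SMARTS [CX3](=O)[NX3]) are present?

[CX3](=O)[NX3] is the SMARTS for an amide: a carbonyl carbon bonded to a trivalent nitrogen.
The molecule carries 3 separate instances of a primary amide (-C(=O)NH2) meeting every constraint; each maps to a distinct set of atoms, giving 3 matches.

3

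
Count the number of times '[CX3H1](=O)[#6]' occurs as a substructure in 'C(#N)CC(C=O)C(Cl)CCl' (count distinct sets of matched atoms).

1

[CX3H1](=O)[#6] is the SMARTS for an aldehyde: an sp2 carbon with one H, double-bonded to O and single-bonded to carbon.
Exactly one fragment in the molecule meets all constraints, giving 1 match.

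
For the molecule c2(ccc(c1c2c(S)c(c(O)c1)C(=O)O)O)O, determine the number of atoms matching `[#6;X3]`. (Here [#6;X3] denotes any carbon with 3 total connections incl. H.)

11

The query [#6;X3] means: any carbon (aromatic or not) with three total connections.
Check the 17 heavy atoms by environment: 10× c (aromatic, X3) → match; 4× O (X2) → no; 1× C (X3) → match; 1× O (X1) → no; 1× S (X2) → no.
Summing the matching environments: 10 + 1 = 11 matching atoms.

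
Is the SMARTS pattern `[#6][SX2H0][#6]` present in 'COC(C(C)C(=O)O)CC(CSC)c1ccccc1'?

Yes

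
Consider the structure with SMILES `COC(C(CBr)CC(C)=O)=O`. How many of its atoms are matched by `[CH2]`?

2

Check the 11 heavy atoms by environment: 2× C (H2) → match; 1× C (H1) → no; 2× C (H0) → no; 3× O (H0) → no; 2× C (H3) → no; 1× Br (H0) → no.
That gives 2 matching atoms.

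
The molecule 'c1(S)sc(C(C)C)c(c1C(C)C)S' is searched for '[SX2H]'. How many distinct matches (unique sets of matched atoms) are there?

2

[SX2H] is the SMARTS for a thiol: an aliphatic sulfur with two connections, one being H.
The molecule carries 2 separate instances of a thiol (-SH) meeting every constraint; each maps to a distinct set of atoms, giving 2 matches.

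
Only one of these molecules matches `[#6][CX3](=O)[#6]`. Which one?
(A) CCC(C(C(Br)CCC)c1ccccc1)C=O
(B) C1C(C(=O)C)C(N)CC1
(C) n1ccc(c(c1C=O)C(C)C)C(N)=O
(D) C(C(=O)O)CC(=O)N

B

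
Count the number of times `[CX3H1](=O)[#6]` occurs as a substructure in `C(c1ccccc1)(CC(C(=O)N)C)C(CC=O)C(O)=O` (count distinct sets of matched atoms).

[CX3H1](=O)[#6] is the SMARTS for an aldehyde: an sp2 carbon with one H, double-bonded to O and single-bonded to carbon.
Exactly one fragment in the molecule meets all constraints, giving 1 match.

1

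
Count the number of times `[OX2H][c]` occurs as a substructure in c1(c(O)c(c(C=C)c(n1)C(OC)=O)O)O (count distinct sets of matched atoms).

3

[OX2H][c] is the SMARTS for a phenol: a hydroxyl oxygen attached to an aromatic carbon.
The molecule carries 3 separate instances of a hydroxyl group (-OH) meeting every constraint; each maps to a distinct set of atoms, giving 3 matches.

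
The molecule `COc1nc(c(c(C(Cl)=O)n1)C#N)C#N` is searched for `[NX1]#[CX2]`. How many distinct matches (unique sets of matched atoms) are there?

[NX1]#[CX2] is the SMARTS for a nitrile: a nitrogen triple-bonded to a two-connected carbon.
The molecule carries 2 separate instances of a nitrile (-C#N) meeting every constraint; each maps to a distinct set of atoms, giving 2 matches.

2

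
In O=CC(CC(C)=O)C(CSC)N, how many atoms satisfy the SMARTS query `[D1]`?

5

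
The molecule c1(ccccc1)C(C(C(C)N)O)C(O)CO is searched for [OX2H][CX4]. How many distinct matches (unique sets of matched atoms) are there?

[OX2H][CX4] is the SMARTS for an aliphatic alcohol: a hydroxyl oxygen bound to an sp3 (X4) carbon.
The molecule carries 3 separate instances of a hydroxyl group (-OH) meeting every constraint; each maps to a distinct set of atoms, giving 3 matches.

3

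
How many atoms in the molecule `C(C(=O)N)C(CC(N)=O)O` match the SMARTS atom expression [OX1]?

The query [OX1] means: aliphatic oxygen with one total connection — typically a carbonyl =O or an oxide.
Check the 10 heavy atoms by environment: 3× C (X4) → no; 2× C (X3) → no; 2× O (X1) → match; 2× N (X3) → no; 1× O (X2) → no.
That gives 2 matching atoms.

2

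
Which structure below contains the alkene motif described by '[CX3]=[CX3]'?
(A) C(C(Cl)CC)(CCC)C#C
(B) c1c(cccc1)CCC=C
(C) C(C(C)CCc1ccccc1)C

B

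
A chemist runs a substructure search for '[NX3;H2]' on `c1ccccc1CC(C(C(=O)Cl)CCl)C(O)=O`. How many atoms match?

The query [NX3;H2] means: aliphatic N with 3 total connections, two of them H — an -NH2 nitrogen (amine or amide).
Check the 17 heavy atoms by environment: 2× C (H2, X4) → no; 2× C (H1, X4) → no; 1× c (aromatic, H0, X3) → no; 5× c (aromatic, H1, X3) → no; 2× Cl (H0, X1) → no; 2× C (H0, X3) → no; 2× O (H0, X1) → no; 1× O (H1, X2) → no.
No environment satisfies the query, so 0 matching atoms.

0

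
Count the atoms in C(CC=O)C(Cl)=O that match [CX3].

Check the 7 heavy atoms by environment: 2× C (X4) → no; 2× C (X3) → match; 2× O (X1) → no; 1× Cl (X1) → no.
That gives 2 matching atoms.

2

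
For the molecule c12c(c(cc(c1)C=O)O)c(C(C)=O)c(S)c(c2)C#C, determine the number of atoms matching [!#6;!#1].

4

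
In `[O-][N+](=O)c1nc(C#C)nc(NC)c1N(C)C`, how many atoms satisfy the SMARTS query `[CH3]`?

Check the 16 heavy atoms by environment: 2× n (aromatic, H0) → no; 4× c (aromatic, H0) → no; 1× N (charge +1, H0) → no; 1× O (charge -1, H0) → no; 1× O (H0) → no; 1× N (H1) → no; 3× C (H3) → match; 1× C (H0) → no; 1× C (H1) → no; 1× N (H0) → no.
That gives 3 matching atoms.

3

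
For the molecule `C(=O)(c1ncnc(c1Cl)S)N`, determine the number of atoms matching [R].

6

Check the 11 heavy atoms by environment: 2× n (aromatic, in 6-ring) → match; 4× c (aromatic, in 6-ring) → match; 1× Cl (acyclic) → no; 1× C (acyclic) → no; 1× O (acyclic) → no; 1× N (acyclic) → no; 1× S (acyclic) → no.
Summing the matching environments: 2 + 4 = 6 matching atoms.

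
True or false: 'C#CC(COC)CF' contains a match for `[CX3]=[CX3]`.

False

The pattern [CX3]=[CX3] describes a non-aromatic C=C double bond between two sp2 carbons — an alkene.
The closest candidate here is an ethynyl group (-C#CH), but the C-C bond is a triple bond, not a double bond. No other fragment satisfies the full query, so there is no match.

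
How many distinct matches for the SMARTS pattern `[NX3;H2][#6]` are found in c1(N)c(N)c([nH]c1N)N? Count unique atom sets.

[NX3;H2][#6] is the SMARTS for a primary amine: a trivalent nitrogen with two H attached to carbon.
The molecule carries 4 separate instances of a primary amino group (-NH2) meeting every constraint; each maps to a distinct set of atoms, giving 4 matches.

4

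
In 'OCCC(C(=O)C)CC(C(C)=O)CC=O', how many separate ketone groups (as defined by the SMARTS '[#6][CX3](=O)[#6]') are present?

[#6][CX3](=O)[#6] is the SMARTS for a ketone: a carbonyl carbon (no H) flanked by two carbons.
The molecule carries 2 separate instances of an acetyl/ketone group (-C(=O)CH3) meeting every constraint; each maps to a distinct set of atoms, giving 2 matches.

2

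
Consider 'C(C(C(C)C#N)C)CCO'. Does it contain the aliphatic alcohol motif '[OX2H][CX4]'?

Yes

The pattern [OX2H][CX4] describes a hydroxyl oxygen bound to an sp3 (X4) carbon — an aliphatic alcohol.
The molecule carries a hydroxyl group (-OH), whose atoms satisfy every constraint of the query, so the pattern matches.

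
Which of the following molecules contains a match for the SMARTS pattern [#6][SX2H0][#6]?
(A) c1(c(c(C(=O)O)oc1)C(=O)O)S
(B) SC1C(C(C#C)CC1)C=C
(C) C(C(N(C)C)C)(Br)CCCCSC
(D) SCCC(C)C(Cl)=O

C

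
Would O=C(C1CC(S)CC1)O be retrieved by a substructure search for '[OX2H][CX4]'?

No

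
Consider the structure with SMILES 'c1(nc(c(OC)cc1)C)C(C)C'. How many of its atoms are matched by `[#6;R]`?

Check the 12 heavy atoms by environment: 1× n (aromatic, in 6-ring) → no; 5× c (aromatic, in 6-ring) → match; 5× C (acyclic) → no; 1× O (acyclic) → no.
That gives 5 matching atoms.

5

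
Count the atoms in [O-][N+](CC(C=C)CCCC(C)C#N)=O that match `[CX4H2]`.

The query [CX4H2] means: sp3 carbon (X4) with exactly two hydrogens.
Check the 14 heavy atoms by environment: 4× C (H2, X4) → match; 2× C (H1, X4) → no; 1× C (H3, X4) → no; 1× C (H1, X3) → no; 1× C (H2, X3) → no; 1× C (H0, X2) → no; 1× N (H0, X1) → no; 1× N (charge +1, H0, X3) → no; 1× O (charge -1, H0, X1) → no; 1× O (H0, X1) → no.
That gives 4 matching atoms.

4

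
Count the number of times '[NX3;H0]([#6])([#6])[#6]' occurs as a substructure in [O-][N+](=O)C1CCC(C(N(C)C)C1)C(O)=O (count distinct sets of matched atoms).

1

[NX3;H0]([#6])([#6])[#6] is the SMARTS for a tertiary amine: a trivalent nitrogen with no H, bonded to three carbons.
Exactly one fragment in the molecule meets all constraints, giving 1 match.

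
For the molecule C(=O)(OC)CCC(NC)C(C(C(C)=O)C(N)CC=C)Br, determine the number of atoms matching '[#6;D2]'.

4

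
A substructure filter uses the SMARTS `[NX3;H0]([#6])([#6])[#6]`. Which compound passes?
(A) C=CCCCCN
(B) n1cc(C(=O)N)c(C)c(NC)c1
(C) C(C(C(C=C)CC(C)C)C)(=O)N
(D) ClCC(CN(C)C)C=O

[NX3;H0]([#6])([#6])[#6] describes a trivalent nitrogen with no H, bonded to three carbons (a tertiary amine).
(A) has a primary amino group (-NH2) but the nitrogen has H2, not H0 with three carbons.
(B) has a primary amide (-C(=O)NH2) but the amide nitrogen has H2 and only one carbon neighbour.
(C) has a primary amide (-C(=O)NH2) but the amide nitrogen has H2 and only one carbon neighbour.
(D) contains a dimethylamino group (-N(CH3)2), which satisfies every atom and bond constraint.
So the answer is (D).

D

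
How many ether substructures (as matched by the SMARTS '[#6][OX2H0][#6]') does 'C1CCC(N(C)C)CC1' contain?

0

[#6][OX2H0][#6] is the SMARTS for an ether: an aliphatic oxygen bridging two carbons with no H on the oxygen.
No fragment in the molecule satisfies every constraint, giving 0 matches.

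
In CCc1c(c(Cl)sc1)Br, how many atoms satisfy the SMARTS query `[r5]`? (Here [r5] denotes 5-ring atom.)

5

The query [r5] means: r5 matches atoms in a five-membered ring.
Check the 9 heavy atoms by environment: 1× s (aromatic, in 5-ring) → match; 4× c (aromatic, in 5-ring) → match; 2× C (acyclic) → no; 1× Cl (acyclic) → no; 1× Br (acyclic) → no.
Summing the matching environments: 1 + 4 = 5 matching atoms.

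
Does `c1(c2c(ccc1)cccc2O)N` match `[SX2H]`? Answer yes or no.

The pattern [SX2H] describes an aliphatic sulfur with two connections, one being H — a thiol.
The closest candidate here is a hydroxyl group (-OH), but it is an -OH, not an -SH. No other fragment satisfies the full query, so there is no match.

No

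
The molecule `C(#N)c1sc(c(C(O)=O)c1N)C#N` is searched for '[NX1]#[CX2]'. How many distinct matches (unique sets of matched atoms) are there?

[NX1]#[CX2] is the SMARTS for a nitrile: a nitrogen triple-bonded to a two-connected carbon.
The molecule carries 2 separate instances of a nitrile (-C#N) meeting every constraint; each maps to a distinct set of atoms, giving 2 matches.

2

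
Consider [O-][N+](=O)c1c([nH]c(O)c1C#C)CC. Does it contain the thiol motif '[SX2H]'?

The pattern [SX2H] describes an aliphatic sulfur with two connections, one being H — a thiol.
The closest candidate here is a hydroxyl group (-OH), but it is an -OH, not an -SH. No other fragment satisfies the full query, so there is no match.

No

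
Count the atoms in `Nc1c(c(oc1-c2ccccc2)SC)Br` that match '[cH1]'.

5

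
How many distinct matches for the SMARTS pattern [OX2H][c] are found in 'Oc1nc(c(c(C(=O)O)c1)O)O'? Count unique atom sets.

3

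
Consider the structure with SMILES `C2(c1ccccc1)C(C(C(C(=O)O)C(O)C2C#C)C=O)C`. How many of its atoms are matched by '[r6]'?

12

Check the 21 heavy atoms by environment: 6× C (in 6-ring) → match; 6× c (aromatic, in 6-ring) → match; 5× C (acyclic) → no; 4× O (acyclic) → no.
Summing the matching environments: 6 + 6 = 12 matching atoms.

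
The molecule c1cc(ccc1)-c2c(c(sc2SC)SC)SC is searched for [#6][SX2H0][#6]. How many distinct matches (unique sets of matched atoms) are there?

3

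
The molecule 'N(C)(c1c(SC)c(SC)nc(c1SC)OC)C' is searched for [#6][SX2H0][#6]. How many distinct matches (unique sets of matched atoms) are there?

3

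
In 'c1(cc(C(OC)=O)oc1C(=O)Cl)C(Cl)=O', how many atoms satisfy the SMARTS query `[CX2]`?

The query [CX2] means: C with X2: aliphatic carbon with exactly 2 total connections.
Check the 15 heavy atoms by environment: 1× o (aromatic, X2) → no; 4× c (aromatic, X3) → no; 3× C (X3) → no; 3× O (X1) → no; 2× Cl (X1) → no; 1× O (X2) → no; 1× C (X4) → no.
No environment satisfies the query, so 0 matching atoms.

0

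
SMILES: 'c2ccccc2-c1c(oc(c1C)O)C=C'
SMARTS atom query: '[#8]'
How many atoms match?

Check the 15 heavy atoms by environment: 1× o (aromatic) → match; 10× c (aromatic) → no; 3× C → no; 1× O → match.
Summing the matching environments: 1 + 1 = 2 matching atoms.

2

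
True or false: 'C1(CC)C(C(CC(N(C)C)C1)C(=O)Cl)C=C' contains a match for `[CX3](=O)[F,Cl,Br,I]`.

True

The pattern [CX3](=O)[F,Cl,Br,I] describes a carbonyl carbon bonded to a halogen — an acyl halide.
The molecule carries an acyl chloride (-C(=O)Cl), whose atoms satisfy every constraint of the query, so the pattern matches.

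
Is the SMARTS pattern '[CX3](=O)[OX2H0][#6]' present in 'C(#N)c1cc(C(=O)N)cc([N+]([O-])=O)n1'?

The pattern [CX3](=O)[OX2H0][#6] describes a carbonyl carbon bonded to an oxygen that is itself bonded to carbon (no H on that O) — an ester.
The closest candidate here is a primary amide (-C(=O)NH2), but the carbonyl is bonded to N, not to an O-C linkage. No other fragment satisfies the full query, so there is no match.

No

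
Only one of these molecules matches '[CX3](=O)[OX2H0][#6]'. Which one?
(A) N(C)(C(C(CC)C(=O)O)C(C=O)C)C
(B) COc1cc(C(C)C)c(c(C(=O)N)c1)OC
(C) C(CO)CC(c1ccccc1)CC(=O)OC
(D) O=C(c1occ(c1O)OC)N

[CX3](=O)[OX2H0][#6] describes a carbonyl carbon bonded to an oxygen that is itself bonded to carbon (no H on that O) (an ester).
(A) has a carboxylic acid group (-C(=O)OH) but the singly-bonded O carries H (OX2H1, not H0).
(B) has a methoxy ether (-OCH3) but the ether oxygen is not adjacent to a C=O carbon.
(C) contains a methyl-ester group (-C(=O)OCH3), which satisfies every atom and bond constraint.
(D) has a primary amide (-C(=O)NH2) but the carbonyl is bonded to N, not to an O-C linkage.
So the answer is (C).

C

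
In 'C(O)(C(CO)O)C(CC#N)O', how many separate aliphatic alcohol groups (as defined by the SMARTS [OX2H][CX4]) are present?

[OX2H][CX4] is the SMARTS for an aliphatic alcohol: a hydroxyl oxygen bound to an sp3 (X4) carbon.
The molecule carries 4 separate instances of a hydroxyl group (-OH) meeting every constraint; each maps to a distinct set of atoms, giving 4 matches.

4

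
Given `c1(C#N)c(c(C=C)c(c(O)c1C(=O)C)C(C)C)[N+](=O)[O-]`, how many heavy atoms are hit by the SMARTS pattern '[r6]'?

6

Check the 20 heavy atoms by environment: 6× c (aromatic, in 6-ring) → match; 1× N (charge +1, acyclic) → no; 1× O (charge -1, acyclic) → no; 3× O (acyclic) → no; 8× C (acyclic) → no; 1× N (acyclic) → no.
That gives 6 matching atoms.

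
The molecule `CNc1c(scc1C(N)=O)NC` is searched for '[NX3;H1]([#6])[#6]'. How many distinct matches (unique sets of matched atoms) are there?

2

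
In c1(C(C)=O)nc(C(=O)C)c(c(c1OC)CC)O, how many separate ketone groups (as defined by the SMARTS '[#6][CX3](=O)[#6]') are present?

[#6][CX3](=O)[#6] is the SMARTS for a ketone: a carbonyl carbon (no H) flanked by two carbons.
The molecule carries 2 separate instances of an acetyl/ketone group (-C(=O)CH3) meeting every constraint; each maps to a distinct set of atoms, giving 2 matches.

2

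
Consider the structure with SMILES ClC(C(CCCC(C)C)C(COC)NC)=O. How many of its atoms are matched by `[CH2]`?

4

The query [CH2] means: aliphatic carbon with exactly two hydrogens.
Check the 16 heavy atoms by environment: 4× C (H2) → match; 3× C (H1) → no; 1× N (H1) → no; 4× C (H3) → no; 2× O (H0) → no; 1× C (H0) → no; 1× Cl (H0) → no.
That gives 4 matching atoms.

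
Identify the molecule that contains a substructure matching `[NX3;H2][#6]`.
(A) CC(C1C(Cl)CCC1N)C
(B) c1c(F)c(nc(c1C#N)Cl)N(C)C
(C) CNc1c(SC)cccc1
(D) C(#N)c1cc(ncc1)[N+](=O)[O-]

[NX3;H2][#6] describes a trivalent nitrogen with two H attached to carbon (a primary amine).
(A) contains a primary amino group (-NH2), which satisfies every atom and bond constraint.
(B) has a nitrile (-C#N) but the nitrogen is NX1 (triple-bonded), not NX3 with two H.
(C) has an N-methylamino group (-NHCH3) but the nitrogen bears two carbons and only one H (H1), not H2.
(D) has a nitrile (-C#N) but the nitrogen is NX1 (triple-bonded), not NX3 with two H.
So the answer is (A).

A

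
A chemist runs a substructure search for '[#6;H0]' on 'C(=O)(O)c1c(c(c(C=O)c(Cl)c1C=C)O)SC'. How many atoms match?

7

The query [#6;H0] means: any carbon with no attached hydrogen.
Check the 17 heavy atoms by environment: 6× c (aromatic, H0) → match; 2× C (H1) → no; 2× O (H0) → no; 1× S (H0) → no; 1× C (H3) → no; 2× O (H1) → no; 1× C (H2) → no; 1× Cl (H0) → no; 1× C (H0) → match.
Summing the matching environments: 6 + 1 = 7 matching atoms.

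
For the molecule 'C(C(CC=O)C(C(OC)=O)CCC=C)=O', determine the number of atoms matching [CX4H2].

3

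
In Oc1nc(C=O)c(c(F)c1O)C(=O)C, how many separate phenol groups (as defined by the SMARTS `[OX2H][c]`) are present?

2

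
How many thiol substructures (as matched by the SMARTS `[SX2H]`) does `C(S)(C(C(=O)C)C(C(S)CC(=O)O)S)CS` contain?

4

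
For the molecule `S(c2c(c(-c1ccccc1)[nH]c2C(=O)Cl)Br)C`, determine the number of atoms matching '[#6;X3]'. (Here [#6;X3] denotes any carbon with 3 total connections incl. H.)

11

Check the 17 heavy atoms by environment: 1× n (aromatic, X3) → no; 10× c (aromatic, X3) → match; 1× C (X3) → match; 1× O (X1) → no; 1× Cl (X1) → no; 1× S (X2) → no; 1× C (X4) → no; 1× Br (X1) → no.
Summing the matching environments: 10 + 1 = 11 matching atoms.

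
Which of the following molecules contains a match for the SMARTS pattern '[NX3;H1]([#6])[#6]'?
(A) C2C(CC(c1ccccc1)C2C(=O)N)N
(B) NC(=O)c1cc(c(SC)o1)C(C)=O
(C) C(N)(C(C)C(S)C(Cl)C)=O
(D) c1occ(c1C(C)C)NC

D

[NX3;H1]([#6])[#6] describes a trivalent nitrogen with one H, bonded to two carbons (a secondary amine).
(A) has a primary amino group (-NH2) but the nitrogen has H2 and only one carbon neighbour.
(B) has a primary amide (-C(=O)NH2) but the -C(=O)NH2 nitrogen has H2, not H1.
(C) has a primary amide (-C(=O)NH2) but the -C(=O)NH2 nitrogen has H2, not H1.
(D) contains an N-methylamino group (-NHCH3), which satisfies every atom and bond constraint.
So the answer is (D).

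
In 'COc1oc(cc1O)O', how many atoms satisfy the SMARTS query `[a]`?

5

The query [a] means: a matches any aromatic atom.
Check the 9 heavy atoms by environment: 1× o (aromatic) → match; 4× c (aromatic) → match; 3× O → no; 1× C → no.
Summing the matching environments: 1 + 4 = 5 matching atoms.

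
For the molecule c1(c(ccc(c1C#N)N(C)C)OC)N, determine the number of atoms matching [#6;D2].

3

The query [#6;D2] means: any carbon bonded to exactly two heavy atoms.
Check the 14 heavy atoms by environment: 4× c (aromatic, D3) → no; 2× c (aromatic, D2) → match; 1× O (D2) → no; 3× C (D1) → no; 1× C (D2) → match; 2× N (D1) → no; 1× N (D3) → no.
Summing the matching environments: 2 + 1 = 3 matching atoms.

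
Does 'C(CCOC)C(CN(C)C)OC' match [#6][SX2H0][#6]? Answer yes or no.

The pattern [#6][SX2H0][#6] describes an aliphatic sulfur bridging two carbons with no H on the sulfur — a thioether.
The closest candidate here is a methoxy ether (-OCH3), but the bridging atom is O, not S. No other fragment satisfies the full query, so there is no match.

No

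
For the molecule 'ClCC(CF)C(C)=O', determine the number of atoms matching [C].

Check the 8 heavy atoms by environment: 5× C → match; 1× Cl → no; 1× O → no; 1× F → no.
That gives 5 matching atoms.

5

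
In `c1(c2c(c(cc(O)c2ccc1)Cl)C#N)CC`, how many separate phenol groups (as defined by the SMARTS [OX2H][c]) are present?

1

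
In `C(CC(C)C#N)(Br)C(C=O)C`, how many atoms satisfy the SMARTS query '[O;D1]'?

1

The query [O;D1] means: aliphatic oxygen bonded to exactly one heavy atom.
Check the 11 heavy atoms by environment: 2× C (D1) → no; 3× C (D3) → no; 3× C (D2) → no; 1× N (D1) → no; 1× O (D1) → match; 1× Br (D1) → no.
That gives 1 matching atom.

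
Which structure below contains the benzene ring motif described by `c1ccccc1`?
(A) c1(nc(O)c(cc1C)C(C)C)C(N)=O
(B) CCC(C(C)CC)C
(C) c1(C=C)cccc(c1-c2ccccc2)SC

C

c1ccccc1 describes six aromatic carbons in a ring (a benzene ring).
(A) has a methyl group (-CH3) but no six-membered all-carbon aromatic ring is present.
(B) has a methyl group (-CH3) but no six-membered all-carbon aromatic ring is present.
(C) contains a phenyl ring, which satisfies every atom and bond constraint.
So the answer is (C).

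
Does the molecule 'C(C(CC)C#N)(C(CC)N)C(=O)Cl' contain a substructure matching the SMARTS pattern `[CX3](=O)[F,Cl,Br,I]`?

The pattern [CX3](=O)[F,Cl,Br,I] describes a carbonyl carbon bonded to a halogen — an acyl halide.
The molecule carries an acyl chloride (-C(=O)Cl), whose atoms satisfy every constraint of the query, so the pattern matches.

Yes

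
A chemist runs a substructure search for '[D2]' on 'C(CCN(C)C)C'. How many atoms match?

3

The query [D2] means: atom with exactly two heavy-atom neighbours.
Check the 7 heavy atoms by environment: 3× C (D2) → match; 3× C (D1) → no; 1× N (D3) → no.
That gives 3 matching atoms.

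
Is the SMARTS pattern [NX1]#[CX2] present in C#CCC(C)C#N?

Yes

The pattern [NX1]#[CX2] describes a nitrogen triple-bonded to a two-connected carbon — a nitrile.
The molecule carries a nitrile (-C#N), whose atoms satisfy every constraint of the query, so the pattern matches.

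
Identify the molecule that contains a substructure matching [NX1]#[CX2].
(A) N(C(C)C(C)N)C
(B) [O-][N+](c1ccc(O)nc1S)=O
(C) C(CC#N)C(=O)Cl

C

[NX1]#[CX2] describes a nitrogen triple-bonded to a two-connected carbon (a nitrile).
(A) has a primary amino group (-NH2) but the nitrogen is NX3 (three connections), not NX1 triple-bonded.
(B) has a nitro group (-[N+](=O)[O-]) but there is no C#N triple bond.
(C) contains a nitrile (-C#N), which satisfies every atom and bond constraint.
So the answer is (C).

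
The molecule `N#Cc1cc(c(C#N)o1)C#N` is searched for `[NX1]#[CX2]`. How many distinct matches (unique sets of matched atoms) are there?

[NX1]#[CX2] is the SMARTS for a nitrile: a nitrogen triple-bonded to a two-connected carbon.
The molecule carries 3 separate instances of a nitrile (-C#N) meeting every constraint; each maps to a distinct set of atoms, giving 3 matches.

3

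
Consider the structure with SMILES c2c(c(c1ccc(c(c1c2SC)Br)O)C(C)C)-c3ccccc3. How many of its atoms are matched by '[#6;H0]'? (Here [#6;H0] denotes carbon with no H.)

8

The query [#6;H0] means: any carbon with no attached hydrogen.
Check the 23 heavy atoms by environment: 8× c (aromatic, H0) → match; 8× c (aromatic, H1) → no; 1× C (H1) → no; 3× C (H3) → no; 1× Br (H0) → no; 1× O (H1) → no; 1× S (H0) → no.
That gives 8 matching atoms.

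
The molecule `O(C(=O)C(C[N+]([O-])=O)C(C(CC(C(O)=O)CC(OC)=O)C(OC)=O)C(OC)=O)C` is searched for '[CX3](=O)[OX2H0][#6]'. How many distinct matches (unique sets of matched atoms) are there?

[CX3](=O)[OX2H0][#6] is the SMARTS for an ester: a carbonyl carbon bonded to an oxygen that is itself bonded to carbon (no H on that O).
The molecule carries 4 separate instances of a methyl-ester group (-C(=O)OCH3) meeting every constraint; each maps to a distinct set of atoms, giving 4 matches.

4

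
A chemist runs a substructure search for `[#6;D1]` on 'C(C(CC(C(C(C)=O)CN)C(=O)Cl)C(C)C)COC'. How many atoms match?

The query [#6;D1] means: carbon bonded to exactly one heavy atom.
Check the 19 heavy atoms by environment: 4× C (D2) → no; 6× C (D3) → no; 1× O (D2) → no; 4× C (D1) → match; 1× N (D1) → no; 2× O (D1) → no; 1× Cl (D1) → no.
That gives 4 matching atoms.

4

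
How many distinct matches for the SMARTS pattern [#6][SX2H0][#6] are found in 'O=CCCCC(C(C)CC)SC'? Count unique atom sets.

1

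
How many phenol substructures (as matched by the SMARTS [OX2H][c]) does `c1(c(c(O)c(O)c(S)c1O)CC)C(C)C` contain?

[OX2H][c] is the SMARTS for a phenol: a hydroxyl oxygen attached to an aromatic carbon.
The molecule carries 3 separate instances of a hydroxyl group (-OH) meeting every constraint; each maps to a distinct set of atoms, giving 3 matches.

3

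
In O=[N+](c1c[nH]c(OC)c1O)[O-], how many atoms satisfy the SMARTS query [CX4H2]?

0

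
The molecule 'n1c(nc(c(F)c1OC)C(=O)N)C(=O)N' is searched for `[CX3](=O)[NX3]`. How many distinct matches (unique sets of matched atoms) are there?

[CX3](=O)[NX3] is the SMARTS for an amide: a carbonyl carbon bonded to a trivalent nitrogen.
The molecule carries 2 separate instances of a primary amide (-C(=O)NH2) meeting every constraint; each maps to a distinct set of atoms, giving 2 matches.

2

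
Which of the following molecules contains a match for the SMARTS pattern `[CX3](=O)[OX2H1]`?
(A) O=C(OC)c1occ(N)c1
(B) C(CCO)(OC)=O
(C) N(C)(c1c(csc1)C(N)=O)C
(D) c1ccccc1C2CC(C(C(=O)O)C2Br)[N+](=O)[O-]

D

[CX3](=O)[OX2H1] describes an sp2 carbon double-bonded to O and single-bonded to an -OH oxygen (a carboxylic acid).
(A) has a methyl-ester group (-C(=O)OCH3) but the singly-bonded O has no H (OX2H0, not OX2H1).
(B) has a methyl-ester group (-C(=O)OCH3) but the singly-bonded O has no H (OX2H0, not OX2H1).
(C) has a primary amide (-C(=O)NH2) but the carbonyl is bonded to N, not to an -OH oxygen.
(D) contains a carboxylic acid group (-C(=O)OH), which satisfies every atom and bond constraint.
So the answer is (D).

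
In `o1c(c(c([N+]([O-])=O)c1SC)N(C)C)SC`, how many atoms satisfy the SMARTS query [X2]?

The query [X2] means: any atom with exactly two total connections (bonds + H).
Check the 15 heavy atoms by environment: 1× o (aromatic, X2) → match; 4× c (aromatic, X3) → no; 1× N (X3) → no; 4× C (X4) → no; 1× N (charge +1, X3) → no; 1× O (charge -1, X1) → no; 1× O (X1) → no; 2× S (X2) → match.
Summing the matching environments: 1 + 2 = 3 matching atoms.

3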